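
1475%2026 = 1475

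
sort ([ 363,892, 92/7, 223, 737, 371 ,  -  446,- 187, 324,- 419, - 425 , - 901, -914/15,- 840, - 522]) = [-901,  -  840,-522,-446, - 425, -419, - 187 , -914/15, 92/7,223, 324 , 363, 371, 737, 892 ]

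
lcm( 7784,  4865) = 38920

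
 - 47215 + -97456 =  - 144671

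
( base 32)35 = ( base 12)85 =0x65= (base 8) 145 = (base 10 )101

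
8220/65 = 1644/13= 126.46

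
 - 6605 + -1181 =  - 7786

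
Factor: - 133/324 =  - 2^(-2 )*3^( - 4)  *7^1*19^1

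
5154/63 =1718/21 = 81.81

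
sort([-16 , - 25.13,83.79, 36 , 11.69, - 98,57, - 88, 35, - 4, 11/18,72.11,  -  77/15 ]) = [  -  98,-88 ,  -  25.13 , - 16, - 77/15,  -  4,11/18, 11.69,35, 36, 57, 72.11,83.79]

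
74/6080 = 37/3040 = 0.01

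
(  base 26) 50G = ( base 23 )69f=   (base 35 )2r1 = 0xd44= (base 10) 3396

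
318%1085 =318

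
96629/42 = 2300 + 29/42 = 2300.69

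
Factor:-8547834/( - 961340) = 2^ (-1 )*3^1 * 5^( - 1) * 19^1*71^( -1 )*97^1 * 677^(-1 )*773^1 = 4273917/480670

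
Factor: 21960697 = 11^1  *  1996427^1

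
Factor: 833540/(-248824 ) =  -2^(-1 )*5^1*19^( - 1 )*71^1*587^1*1637^(-1 )  =  - 208385/62206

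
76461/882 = 3641/42  =  86.69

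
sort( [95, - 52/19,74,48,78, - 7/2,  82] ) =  [ - 7/2, - 52/19, 48,74,78,82,  95 ]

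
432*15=6480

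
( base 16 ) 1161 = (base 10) 4449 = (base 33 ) 42R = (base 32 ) 4b1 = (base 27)62l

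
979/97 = 979/97= 10.09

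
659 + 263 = 922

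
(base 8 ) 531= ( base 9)423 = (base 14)1A9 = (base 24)e9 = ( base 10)345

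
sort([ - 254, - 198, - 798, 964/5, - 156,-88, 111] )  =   [ -798, - 254, - 198, - 156,-88,111, 964/5 ]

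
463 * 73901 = 34216163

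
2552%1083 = 386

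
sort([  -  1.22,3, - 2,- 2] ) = [ - 2,- 2, - 1.22, 3] 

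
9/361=9/361 = 0.02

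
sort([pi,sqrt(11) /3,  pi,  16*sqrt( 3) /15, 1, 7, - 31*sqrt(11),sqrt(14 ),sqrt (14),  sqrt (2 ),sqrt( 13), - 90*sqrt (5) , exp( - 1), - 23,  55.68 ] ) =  [-90*sqrt ( 5 ),-31*sqrt(11),-23,exp ( - 1),1,  sqrt( 11) /3, sqrt(2 ),  16*sqrt ( 3)/15, pi,pi,sqrt(13 ), sqrt ( 14 ), sqrt( 14 ),7 , 55.68]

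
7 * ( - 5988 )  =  -41916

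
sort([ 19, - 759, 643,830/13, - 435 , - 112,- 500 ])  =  [ - 759,-500, - 435,-112,19, 830/13, 643]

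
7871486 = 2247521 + 5623965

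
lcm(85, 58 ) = 4930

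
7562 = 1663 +5899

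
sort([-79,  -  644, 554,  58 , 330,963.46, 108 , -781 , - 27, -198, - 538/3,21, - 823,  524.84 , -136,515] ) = [ - 823,-781, - 644, - 198,-538/3, - 136, - 79,-27, 21,58, 108,  330,515,524.84,554, 963.46] 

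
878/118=439/59 = 7.44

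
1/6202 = 1/6202 = 0.00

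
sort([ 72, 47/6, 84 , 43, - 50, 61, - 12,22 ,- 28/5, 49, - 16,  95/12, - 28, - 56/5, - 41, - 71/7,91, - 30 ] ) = [- 50 ,- 41 ,- 30, - 28 , - 16,-12,-56/5,  -  71/7, - 28/5, 47/6, 95/12, 22,43, 49, 61,  72, 84,91 ] 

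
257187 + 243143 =500330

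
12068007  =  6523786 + 5544221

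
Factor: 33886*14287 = 484129282 = 2^1*7^1 *13^1*157^1 * 16943^1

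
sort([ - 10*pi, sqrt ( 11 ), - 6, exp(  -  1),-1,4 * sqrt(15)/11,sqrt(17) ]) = [-10 *pi,-6, - 1,exp(-1),4 *sqrt(15)/11, sqrt(11 ),sqrt(17) ]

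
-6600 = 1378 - 7978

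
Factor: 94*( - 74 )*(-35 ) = 243460=2^2*  5^1*7^1*37^1*47^1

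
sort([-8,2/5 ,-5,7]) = [ - 8 ,  -  5,  2/5,7]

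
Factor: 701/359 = 359^( - 1)*701^1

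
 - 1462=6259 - 7721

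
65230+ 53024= 118254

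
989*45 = 44505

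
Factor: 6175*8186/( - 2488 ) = -2^( - 2) * 5^2 * 13^1*19^1*311^ (-1)*4093^1 = - 25274275/1244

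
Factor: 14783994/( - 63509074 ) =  - 3^2*71^( - 1)*447247^(-1 )*821333^1 = -7391997/31754537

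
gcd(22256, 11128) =11128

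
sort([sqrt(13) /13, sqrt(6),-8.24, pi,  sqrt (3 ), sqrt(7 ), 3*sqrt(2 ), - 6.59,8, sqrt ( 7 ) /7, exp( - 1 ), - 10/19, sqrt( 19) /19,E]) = [-8.24,-6.59,-10/19, sqrt ( 19)/19,  sqrt( 13 ) /13,exp(  -  1 ), sqrt(7)/7, sqrt(3 ), sqrt( 6), sqrt ( 7 ), E,pi, 3*sqrt ( 2),8 ]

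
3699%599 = 105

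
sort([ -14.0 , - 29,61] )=[ - 29, - 14.0, 61 ] 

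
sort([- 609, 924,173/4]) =[ - 609,  173/4, 924]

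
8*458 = 3664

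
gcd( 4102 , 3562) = 2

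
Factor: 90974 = 2^1*13^1*3499^1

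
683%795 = 683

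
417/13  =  32 + 1/13 = 32.08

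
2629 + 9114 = 11743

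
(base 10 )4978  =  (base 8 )11562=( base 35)428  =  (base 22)A66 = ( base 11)3816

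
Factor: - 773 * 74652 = -2^2* 3^1 * 773^1 * 6221^1= - 57705996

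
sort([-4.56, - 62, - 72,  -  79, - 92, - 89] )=[  -  92,  -  89, - 79,-72, - 62, - 4.56] 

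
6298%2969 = 360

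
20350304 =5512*3692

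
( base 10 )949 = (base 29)13l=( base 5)12244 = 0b1110110101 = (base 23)1I6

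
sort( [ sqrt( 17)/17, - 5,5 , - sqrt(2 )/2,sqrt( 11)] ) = [ - 5, - sqrt(2) /2,sqrt(17) /17,sqrt( 11), 5]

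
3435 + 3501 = 6936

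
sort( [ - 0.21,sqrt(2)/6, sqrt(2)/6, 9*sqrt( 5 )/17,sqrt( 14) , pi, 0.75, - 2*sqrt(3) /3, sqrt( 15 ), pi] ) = [ - 2*sqrt( 3)/3, - 0.21, sqrt( 2 )/6, sqrt( 2 )/6, 0.75,  9  *  sqrt( 5 ) /17,  pi, pi, sqrt( 14 ), sqrt( 15 ) ]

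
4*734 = 2936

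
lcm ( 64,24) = 192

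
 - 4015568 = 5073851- 9089419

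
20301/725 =20301/725 = 28.00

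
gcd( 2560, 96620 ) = 20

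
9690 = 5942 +3748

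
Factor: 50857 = 50857^1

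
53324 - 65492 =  - 12168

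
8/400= 1/50 = 0.02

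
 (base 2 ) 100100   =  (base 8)44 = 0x24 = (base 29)17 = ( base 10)36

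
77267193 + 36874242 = 114141435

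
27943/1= 27943 = 27943.00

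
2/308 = 1/154 = 0.01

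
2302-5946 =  - 3644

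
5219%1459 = 842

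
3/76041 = 1/25347 = 0.00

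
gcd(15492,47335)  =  1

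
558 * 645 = 359910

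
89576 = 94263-4687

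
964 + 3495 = 4459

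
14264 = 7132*2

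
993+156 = 1149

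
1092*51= 55692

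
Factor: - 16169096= - 2^3*2021137^1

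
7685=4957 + 2728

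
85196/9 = 9466+2/9 = 9466.22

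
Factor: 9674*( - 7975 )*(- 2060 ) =2^3 * 5^3*7^1 * 11^1*29^1*103^1 * 691^1 = 158929309000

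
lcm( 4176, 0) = 0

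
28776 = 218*132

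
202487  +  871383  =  1073870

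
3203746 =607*5278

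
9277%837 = 70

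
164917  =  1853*89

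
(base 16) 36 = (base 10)54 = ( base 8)66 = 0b110110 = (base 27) 20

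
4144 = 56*74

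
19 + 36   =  55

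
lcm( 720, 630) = 5040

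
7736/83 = 7736/83 = 93.20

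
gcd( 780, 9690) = 30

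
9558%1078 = 934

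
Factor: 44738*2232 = 99855216 = 2^4*3^2*31^1*22369^1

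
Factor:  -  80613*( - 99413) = 8013980169= 3^2 * 13^2*53^1*89^1*1117^1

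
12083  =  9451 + 2632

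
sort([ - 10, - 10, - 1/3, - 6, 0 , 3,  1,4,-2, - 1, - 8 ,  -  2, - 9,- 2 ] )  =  [ - 10 , -10, - 9, -8, - 6,-2, -2,-2, - 1, - 1/3, 0, 1, 3,4]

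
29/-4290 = -29/4290  =  -0.01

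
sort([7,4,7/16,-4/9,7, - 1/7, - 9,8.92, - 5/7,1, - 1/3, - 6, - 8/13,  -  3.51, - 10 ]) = [-10,-9,-6,-3.51,-5/7, - 8/13, - 4/9,  -  1/3,-1/7,7/16,1,4, 7,7,8.92]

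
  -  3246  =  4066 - 7312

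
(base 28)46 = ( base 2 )1110110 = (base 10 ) 118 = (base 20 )5I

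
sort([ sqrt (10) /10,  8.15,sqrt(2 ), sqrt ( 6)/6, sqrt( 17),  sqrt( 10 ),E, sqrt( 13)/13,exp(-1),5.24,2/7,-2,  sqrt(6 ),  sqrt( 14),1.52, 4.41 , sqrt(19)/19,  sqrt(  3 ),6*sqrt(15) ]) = [ - 2, sqrt (19 ) /19,sqrt( 13 ) /13,2/7,sqrt( 10)/10, exp(-1),sqrt (6 )/6,  sqrt( 2 ),1.52,  sqrt (3 ),sqrt( 6 ), E, sqrt (10 ), sqrt(14 ),sqrt(17 ), 4.41,  5.24, 8.15,6*sqrt( 15) ]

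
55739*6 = 334434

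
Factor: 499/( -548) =-2^( - 2)*137^ (-1 ) * 499^1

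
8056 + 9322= 17378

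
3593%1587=419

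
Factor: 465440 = 2^5*5^1*2909^1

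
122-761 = - 639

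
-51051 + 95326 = 44275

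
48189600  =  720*66930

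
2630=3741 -1111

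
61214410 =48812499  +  12401911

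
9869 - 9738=131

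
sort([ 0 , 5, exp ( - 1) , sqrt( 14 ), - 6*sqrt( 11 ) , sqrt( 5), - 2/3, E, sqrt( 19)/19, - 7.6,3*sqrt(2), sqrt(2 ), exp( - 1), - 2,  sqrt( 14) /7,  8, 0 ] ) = [ - 6*sqrt( 11), - 7.6, - 2, - 2/3,0 , 0,  sqrt( 19) /19 , exp( - 1),exp(-1 ) , sqrt( 14 ) /7,sqrt ( 2 ) , sqrt( 5), E, sqrt( 14 ), 3  *sqrt( 2),5 , 8]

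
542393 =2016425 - 1474032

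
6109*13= 79417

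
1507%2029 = 1507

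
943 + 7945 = 8888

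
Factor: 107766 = 2^1*3^2*5987^1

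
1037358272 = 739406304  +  297951968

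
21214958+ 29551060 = 50766018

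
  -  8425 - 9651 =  - 18076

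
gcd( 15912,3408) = 24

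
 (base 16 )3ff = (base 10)1023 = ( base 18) 32f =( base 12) 713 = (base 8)1777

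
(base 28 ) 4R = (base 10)139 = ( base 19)76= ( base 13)a9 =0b10001011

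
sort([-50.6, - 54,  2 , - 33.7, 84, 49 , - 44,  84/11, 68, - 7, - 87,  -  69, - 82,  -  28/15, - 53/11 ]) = [-87, - 82,-69, - 54,-50.6, - 44, - 33.7, - 7,  -  53/11, - 28/15,  2, 84/11,49, 68 , 84 ] 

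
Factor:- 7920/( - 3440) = 3^2*11^1 * 43^(-1) = 99/43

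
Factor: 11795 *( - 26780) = -2^2*5^2*7^1*13^1*103^1 * 337^1 = - 315870100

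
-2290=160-2450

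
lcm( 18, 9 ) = 18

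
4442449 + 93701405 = 98143854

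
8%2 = 0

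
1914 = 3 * 638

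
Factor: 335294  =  2^1*23^1*37^1 * 197^1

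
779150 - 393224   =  385926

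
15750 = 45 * 350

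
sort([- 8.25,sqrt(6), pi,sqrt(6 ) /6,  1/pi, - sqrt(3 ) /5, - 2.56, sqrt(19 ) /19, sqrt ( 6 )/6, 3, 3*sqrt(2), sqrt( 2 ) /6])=[-8.25, - 2.56 , - sqrt( 3)/5, sqrt( 19)/19 , sqrt(2 )/6,1/pi, sqrt( 6)/6,sqrt (6)/6,sqrt(6 ), 3, pi,3*sqrt( 2 )]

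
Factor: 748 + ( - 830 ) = -2^1 *41^1 = - 82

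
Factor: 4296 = 2^3*3^1*179^1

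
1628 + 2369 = 3997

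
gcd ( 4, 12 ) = 4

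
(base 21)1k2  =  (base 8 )1537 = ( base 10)863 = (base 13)515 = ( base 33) Q5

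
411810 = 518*795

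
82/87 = 82/87= 0.94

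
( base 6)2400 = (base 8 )1100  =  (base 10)576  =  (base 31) II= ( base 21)169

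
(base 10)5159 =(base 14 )1C47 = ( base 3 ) 21002002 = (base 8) 12047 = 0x1427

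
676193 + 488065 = 1164258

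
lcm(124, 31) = 124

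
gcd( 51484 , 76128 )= 244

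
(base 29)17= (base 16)24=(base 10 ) 36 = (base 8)44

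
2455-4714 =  - 2259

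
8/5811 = 8/5811= 0.00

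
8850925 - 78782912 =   -  69931987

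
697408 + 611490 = 1308898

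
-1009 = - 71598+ 70589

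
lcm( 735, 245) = 735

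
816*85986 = 70164576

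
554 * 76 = 42104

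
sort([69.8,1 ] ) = [ 1, 69.8]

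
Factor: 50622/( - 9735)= -2^1 * 5^(  -  1 )*13^1 =- 26/5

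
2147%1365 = 782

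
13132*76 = 998032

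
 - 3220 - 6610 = - 9830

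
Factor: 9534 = 2^1 *3^1*7^1*227^1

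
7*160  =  1120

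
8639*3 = 25917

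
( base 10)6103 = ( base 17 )1420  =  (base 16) 17d7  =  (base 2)1011111010111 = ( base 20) f53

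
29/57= 29/57= 0.51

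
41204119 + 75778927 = 116983046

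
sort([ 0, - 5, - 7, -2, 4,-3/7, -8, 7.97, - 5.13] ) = [ - 8 , - 7, - 5.13, - 5, - 2, - 3/7 , 0 , 4 , 7.97]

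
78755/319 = 246+ 281/319 =246.88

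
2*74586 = 149172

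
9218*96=884928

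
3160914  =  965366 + 2195548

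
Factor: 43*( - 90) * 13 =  - 2^1*3^2*5^1  *13^1*43^1 =- 50310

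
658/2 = 329= 329.00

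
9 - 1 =8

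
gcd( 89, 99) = 1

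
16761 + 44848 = 61609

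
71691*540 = 38713140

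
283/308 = 283/308 = 0.92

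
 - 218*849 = - 185082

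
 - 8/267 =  - 1 + 259/267 = -0.03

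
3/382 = 3/382 = 0.01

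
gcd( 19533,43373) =1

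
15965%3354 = 2549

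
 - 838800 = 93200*(-9 )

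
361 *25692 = 9274812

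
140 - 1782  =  -1642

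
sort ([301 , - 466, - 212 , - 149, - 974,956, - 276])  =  [ - 974, - 466, - 276, - 212, - 149,301,  956 ]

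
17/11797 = 17/11797= 0.00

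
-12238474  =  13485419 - 25723893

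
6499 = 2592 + 3907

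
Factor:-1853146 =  - 2^1*19^1*48767^1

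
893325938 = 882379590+10946348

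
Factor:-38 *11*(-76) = 31768 = 2^3*11^1*19^2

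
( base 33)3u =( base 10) 129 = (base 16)81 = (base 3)11210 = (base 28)4h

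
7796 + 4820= 12616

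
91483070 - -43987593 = 135470663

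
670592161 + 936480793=1607072954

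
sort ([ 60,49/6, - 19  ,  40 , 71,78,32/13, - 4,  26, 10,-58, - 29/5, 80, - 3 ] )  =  [ - 58, - 19,-29/5, - 4 ,-3,32/13,49/6, 10,26,40, 60, 71, 78, 80 ]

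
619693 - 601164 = 18529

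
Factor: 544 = 2^5*17^1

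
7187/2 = 7187/2 = 3593.50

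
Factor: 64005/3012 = 2^( - 2 ) * 5^1*17^1= 85/4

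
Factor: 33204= 2^2*3^1*2767^1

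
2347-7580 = -5233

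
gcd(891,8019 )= 891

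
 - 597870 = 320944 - 918814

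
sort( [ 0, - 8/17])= [  -  8/17, 0]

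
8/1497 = 8/1497 = 0.01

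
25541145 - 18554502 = 6986643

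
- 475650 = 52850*( - 9)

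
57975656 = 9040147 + 48935509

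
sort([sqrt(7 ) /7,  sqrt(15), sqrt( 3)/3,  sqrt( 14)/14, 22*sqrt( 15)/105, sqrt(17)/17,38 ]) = [sqrt( 17)/17 , sqrt( 14)/14,  sqrt(7)/7,sqrt ( 3)/3,22*sqrt(  15) /105,sqrt(15 ),38]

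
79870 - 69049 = 10821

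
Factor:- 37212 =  - 2^2*3^1*7^1*443^1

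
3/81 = 1/27 = 0.04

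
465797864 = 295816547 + 169981317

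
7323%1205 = 93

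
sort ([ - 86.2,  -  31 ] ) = [ -86.2 , - 31]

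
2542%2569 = 2542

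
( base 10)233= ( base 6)1025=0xE9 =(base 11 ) 1a2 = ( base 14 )129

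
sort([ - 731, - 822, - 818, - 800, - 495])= [  -  822, - 818, - 800, - 731,-495] 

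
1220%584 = 52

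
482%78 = 14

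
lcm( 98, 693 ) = 9702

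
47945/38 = 47945/38 = 1261.71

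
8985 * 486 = 4366710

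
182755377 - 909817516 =  -  727062139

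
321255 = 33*9735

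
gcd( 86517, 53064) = 9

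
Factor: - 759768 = -2^3*3^1*31657^1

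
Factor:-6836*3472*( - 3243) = 76971281856 = 2^6*3^1*7^1*23^1*31^1*47^1 * 1709^1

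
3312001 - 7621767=-4309766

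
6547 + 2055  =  8602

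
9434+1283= 10717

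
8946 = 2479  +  6467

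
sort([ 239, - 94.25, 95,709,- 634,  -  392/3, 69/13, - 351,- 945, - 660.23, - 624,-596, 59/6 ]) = [-945, - 660.23, -634, - 624,-596, - 351, - 392/3, - 94.25, 69/13, 59/6, 95, 239,709 ]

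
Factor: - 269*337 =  - 269^1*337^1 = - 90653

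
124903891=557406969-432503078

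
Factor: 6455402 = 2^1*19^2*8941^1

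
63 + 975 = 1038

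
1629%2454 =1629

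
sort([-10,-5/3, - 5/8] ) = [  -  10, - 5/3, - 5/8 ]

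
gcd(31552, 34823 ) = 1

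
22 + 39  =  61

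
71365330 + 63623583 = 134988913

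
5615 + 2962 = 8577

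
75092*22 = 1652024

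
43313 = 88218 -44905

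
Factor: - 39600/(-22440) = 2^1*3^1 * 5^1*17^(-1) = 30/17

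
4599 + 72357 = 76956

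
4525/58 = 78 + 1/58=78.02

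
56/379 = 56/379 = 0.15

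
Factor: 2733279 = 3^1*29^1*89^1*353^1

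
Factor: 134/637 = 2^1*7^(- 2)*13^( - 1)*67^1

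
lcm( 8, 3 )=24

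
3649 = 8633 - 4984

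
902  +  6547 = 7449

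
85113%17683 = 14381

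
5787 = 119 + 5668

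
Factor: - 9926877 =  - 3^1*3308959^1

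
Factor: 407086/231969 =2^1*3^( - 1) * 89^1*2287^1*77323^(-1)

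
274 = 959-685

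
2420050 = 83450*29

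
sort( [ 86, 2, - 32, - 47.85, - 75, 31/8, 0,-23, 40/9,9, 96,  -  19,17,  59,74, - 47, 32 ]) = [ - 75, - 47.85,- 47, - 32,- 23, - 19,  0,2, 31/8,40/9, 9,  17, 32,  59, 74,86, 96] 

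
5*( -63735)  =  -318675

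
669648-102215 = 567433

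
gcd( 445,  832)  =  1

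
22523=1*22523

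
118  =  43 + 75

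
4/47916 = 1/11979 = 0.00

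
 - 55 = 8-63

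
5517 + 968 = 6485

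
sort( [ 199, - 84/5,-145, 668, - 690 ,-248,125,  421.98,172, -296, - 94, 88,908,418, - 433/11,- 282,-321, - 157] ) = [ - 690, - 321, - 296,-282, - 248,-157, - 145  ,-94, - 433/11,-84/5,  88, 125,172,199, 418, 421.98,  668 , 908 ] 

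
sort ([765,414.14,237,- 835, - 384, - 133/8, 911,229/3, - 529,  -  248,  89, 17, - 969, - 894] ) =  [-969,-894, - 835, - 529 , - 384, - 248, - 133/8,17,229/3,89,237,414.14,765, 911] 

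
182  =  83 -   -  99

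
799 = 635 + 164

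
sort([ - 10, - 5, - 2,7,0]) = [ - 10, - 5,-2,  0, 7 ]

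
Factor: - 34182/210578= - 3^4*499^(-1 ) = - 81/499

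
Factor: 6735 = 3^1*5^1*449^1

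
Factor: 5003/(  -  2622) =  - 2^( - 1)*3^(-1)*19^(  -  1 )*23^( -1)*5003^1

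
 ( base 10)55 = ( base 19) 2H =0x37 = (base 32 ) 1n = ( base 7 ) 106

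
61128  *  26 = 1589328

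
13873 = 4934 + 8939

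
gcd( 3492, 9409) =97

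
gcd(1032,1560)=24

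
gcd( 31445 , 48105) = 5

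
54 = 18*3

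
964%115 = 44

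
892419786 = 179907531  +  712512255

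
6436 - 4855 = 1581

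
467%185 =97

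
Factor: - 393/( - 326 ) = 2^( - 1)*3^1*131^1*163^( - 1 )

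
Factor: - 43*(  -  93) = 3^1*31^1*43^1= 3999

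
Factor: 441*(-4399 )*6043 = -3^2*7^2*53^1*83^1 * 6043^1 = - 11723172237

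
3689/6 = 614 + 5/6 = 614.83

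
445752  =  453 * 984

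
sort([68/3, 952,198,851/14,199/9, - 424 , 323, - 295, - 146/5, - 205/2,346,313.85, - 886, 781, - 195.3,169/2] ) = [ - 886, - 424,-295 ,-195.3 , - 205/2, - 146/5,199/9,68/3,  851/14, 169/2, 198, 313.85,323, 346,781,  952]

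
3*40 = 120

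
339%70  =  59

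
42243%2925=1293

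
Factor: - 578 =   -  2^1*17^2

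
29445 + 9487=38932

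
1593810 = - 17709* ( -90) 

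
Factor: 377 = 13^1*29^1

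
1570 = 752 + 818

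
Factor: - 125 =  - 5^3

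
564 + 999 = 1563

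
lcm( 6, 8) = 24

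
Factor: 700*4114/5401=261800/491 = 2^3*5^2* 7^1 * 11^1*17^1*491^( - 1)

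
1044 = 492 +552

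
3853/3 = 1284  +  1/3 = 1284.33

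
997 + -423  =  574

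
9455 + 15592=25047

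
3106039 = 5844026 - 2737987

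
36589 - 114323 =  - 77734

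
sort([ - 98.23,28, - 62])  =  [ - 98.23, - 62,  28]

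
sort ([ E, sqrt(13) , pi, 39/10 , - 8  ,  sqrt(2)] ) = [ - 8,sqrt( 2), E  ,  pi,sqrt(13), 39/10] 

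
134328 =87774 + 46554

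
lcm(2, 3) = 6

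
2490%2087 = 403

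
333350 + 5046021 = 5379371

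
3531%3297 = 234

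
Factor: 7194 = 2^1*3^1*11^1 * 109^1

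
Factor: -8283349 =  - 8283349^1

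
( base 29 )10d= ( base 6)3542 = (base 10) 854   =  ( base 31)rh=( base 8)1526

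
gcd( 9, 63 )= 9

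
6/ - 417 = -1+137/139 = - 0.01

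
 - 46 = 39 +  - 85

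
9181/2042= 4 + 1013/2042  =  4.50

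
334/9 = 37 + 1/9  =  37.11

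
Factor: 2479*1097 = 2719463 = 37^1*  67^1 * 1097^1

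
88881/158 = 562 + 85/158 = 562.54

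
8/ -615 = -1 + 607/615  =  - 0.01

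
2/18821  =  2/18821 = 0.00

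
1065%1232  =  1065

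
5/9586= 5/9586 = 0.00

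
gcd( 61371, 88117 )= 1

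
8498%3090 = 2318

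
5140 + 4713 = 9853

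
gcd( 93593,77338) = 1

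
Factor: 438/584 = 3/4 =2^( -2)*3^1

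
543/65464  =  543/65464 = 0.01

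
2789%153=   35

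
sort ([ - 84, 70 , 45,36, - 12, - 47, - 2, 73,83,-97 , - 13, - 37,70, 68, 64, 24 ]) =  [- 97, - 84,  -  47, - 37, - 13,-12, - 2,24, 36,45, 64,68,70,  70,73 , 83]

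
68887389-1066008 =67821381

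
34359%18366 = 15993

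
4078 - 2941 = 1137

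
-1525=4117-5642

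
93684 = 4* 23421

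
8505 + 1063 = 9568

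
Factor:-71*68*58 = - 280024=- 2^3*17^1*29^1*71^1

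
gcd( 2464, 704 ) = 352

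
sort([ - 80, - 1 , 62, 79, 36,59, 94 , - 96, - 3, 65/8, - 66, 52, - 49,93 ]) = [ - 96, - 80,-66 , - 49, - 3 , - 1, 65/8,36  ,  52, 59, 62,79,93,94]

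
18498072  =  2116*8742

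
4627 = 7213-2586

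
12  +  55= 67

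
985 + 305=1290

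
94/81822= 47/40911 =0.00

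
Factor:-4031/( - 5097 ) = 3^(-1)*  29^1* 139^1*1699^( - 1 )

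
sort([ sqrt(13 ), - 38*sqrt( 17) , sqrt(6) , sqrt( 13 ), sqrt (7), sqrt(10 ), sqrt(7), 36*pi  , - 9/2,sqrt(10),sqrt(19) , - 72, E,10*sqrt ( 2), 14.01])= [ - 38*sqrt( 17 ) , - 72 , - 9/2,  sqrt(6),sqrt( 7),sqrt( 7), E,sqrt(10),  sqrt( 10 ),  sqrt( 13), sqrt( 13), sqrt( 19 ) , 14.01, 10*sqrt( 2),36*pi] 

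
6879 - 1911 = 4968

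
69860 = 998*70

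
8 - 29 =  - 21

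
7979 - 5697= 2282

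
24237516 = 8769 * 2764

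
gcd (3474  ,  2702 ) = 386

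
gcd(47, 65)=1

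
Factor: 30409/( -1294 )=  - 2^( - 1)* 47^1 = -47/2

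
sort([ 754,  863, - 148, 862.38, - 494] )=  [ - 494 , -148,754,  862.38,863]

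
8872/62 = 4436/31= 143.10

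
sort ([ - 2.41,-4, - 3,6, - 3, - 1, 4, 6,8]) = [ - 4 , -3, - 3, - 2.41,  -  1, 4,6,6, 8] 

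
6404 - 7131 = - 727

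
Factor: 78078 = 2^1*3^1  *  7^1*11^1*13^2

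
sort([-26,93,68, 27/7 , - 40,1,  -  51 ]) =[ - 51, - 40,  -  26,1,  27/7,68, 93 ]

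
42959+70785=113744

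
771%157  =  143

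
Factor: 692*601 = 2^2*173^1*601^1 = 415892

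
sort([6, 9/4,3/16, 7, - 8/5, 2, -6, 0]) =[ - 6, - 8/5 , 0,3/16,2,  9/4,6, 7 ] 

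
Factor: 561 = 3^1*11^1*17^1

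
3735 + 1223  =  4958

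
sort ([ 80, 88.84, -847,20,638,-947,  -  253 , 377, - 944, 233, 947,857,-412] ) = [ - 947,-944, - 847, -412,  -  253,20, 80,88.84,  233,377,638 , 857,947]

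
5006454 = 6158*813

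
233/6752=233/6752= 0.03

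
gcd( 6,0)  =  6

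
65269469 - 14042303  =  51227166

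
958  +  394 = 1352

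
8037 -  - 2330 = 10367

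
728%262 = 204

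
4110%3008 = 1102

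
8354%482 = 160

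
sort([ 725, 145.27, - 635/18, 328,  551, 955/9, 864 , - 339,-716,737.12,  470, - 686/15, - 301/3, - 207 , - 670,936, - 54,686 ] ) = [ - 716, - 670,- 339,-207 , - 301/3 , - 54  , - 686/15, - 635/18 , 955/9,  145.27, 328 , 470 , 551, 686, 725, 737.12, 864,936 ] 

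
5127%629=95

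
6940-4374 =2566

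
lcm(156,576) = 7488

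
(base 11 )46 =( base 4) 302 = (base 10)50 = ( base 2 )110010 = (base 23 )24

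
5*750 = 3750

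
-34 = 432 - 466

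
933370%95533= 73573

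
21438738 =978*21921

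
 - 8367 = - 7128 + -1239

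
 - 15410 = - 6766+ - 8644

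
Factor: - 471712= -2^5*14741^1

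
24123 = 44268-20145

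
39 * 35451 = 1382589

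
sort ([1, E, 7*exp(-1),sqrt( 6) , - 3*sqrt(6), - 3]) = [ - 3*sqrt( 6), - 3 , 1, sqrt( 6), 7*exp (-1), E]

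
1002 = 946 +56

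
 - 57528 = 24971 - 82499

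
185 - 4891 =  - 4706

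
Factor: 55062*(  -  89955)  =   - 2^1 * 3^4* 5^1* 7^1*19^1 *23^1*1999^1  =  - 4953102210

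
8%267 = 8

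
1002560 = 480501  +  522059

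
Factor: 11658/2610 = 3^( - 1)*5^( - 1)*67^1 = 67/15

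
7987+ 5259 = 13246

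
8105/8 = 8105/8  =  1013.12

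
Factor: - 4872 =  - 2^3*3^1*7^1*29^1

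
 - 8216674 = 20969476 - 29186150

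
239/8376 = 239/8376  =  0.03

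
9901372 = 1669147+8232225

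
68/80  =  17/20 = 0.85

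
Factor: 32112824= 2^3 * 1693^1*2371^1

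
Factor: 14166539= 431^1*32869^1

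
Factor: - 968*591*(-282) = 161328816 =2^4*3^2*11^2*47^1*197^1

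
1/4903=1/4903 = 0.00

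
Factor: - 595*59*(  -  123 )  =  3^1*5^1* 7^1*17^1*41^1 * 59^1 = 4317915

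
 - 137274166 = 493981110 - 631255276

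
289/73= 289/73 = 3.96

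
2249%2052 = 197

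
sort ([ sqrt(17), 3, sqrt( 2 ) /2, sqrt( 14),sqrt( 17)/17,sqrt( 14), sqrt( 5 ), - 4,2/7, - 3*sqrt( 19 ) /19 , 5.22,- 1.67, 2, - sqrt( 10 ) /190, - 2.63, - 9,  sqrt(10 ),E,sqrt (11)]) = [ - 9, - 4, - 2.63 , - 1.67, - 3*sqrt( 19 )/19, - sqrt( 10) /190, sqrt( 17) /17,2/7, sqrt(2) /2,2, sqrt( 5 ),  E, 3, sqrt( 10), sqrt(11 ),sqrt( 14 ),sqrt ( 14 ), sqrt ( 17 ), 5.22] 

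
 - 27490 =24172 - 51662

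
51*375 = 19125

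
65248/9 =65248/9 = 7249.78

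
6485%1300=1285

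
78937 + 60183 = 139120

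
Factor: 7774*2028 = 2^3*3^1*13^4*23^1 = 15765672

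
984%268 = 180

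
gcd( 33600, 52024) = 56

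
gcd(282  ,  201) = 3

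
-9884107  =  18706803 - 28590910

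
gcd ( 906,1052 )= 2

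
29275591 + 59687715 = 88963306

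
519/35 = 519/35=14.83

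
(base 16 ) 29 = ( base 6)105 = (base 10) 41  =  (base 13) 32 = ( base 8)51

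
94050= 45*2090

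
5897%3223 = 2674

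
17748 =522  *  34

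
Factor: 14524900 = 2^2*5^2*13^1 * 11173^1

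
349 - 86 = 263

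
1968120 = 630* 3124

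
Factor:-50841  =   - 3^3*7^1*269^1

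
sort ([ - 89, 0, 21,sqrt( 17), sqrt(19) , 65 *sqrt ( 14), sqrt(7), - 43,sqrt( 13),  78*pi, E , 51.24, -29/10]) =[ - 89, - 43 ,-29/10  ,  0,sqrt(7 ),E,sqrt(13), sqrt (17), sqrt(19), 21, 51.24, 65*sqrt(14),78*pi] 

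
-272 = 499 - 771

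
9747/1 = 9747 = 9747.00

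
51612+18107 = 69719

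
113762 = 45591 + 68171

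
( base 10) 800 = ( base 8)1440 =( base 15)385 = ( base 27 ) 12h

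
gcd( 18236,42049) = 1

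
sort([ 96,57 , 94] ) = [ 57,94,  96] 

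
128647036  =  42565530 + 86081506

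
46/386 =23/193= 0.12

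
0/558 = 0 = 0.00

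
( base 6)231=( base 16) 5B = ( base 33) 2p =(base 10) 91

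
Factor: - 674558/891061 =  - 2^1*337279^1*891061^ (-1)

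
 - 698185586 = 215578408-913763994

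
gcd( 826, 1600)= 2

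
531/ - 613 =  - 1 + 82/613 = - 0.87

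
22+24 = 46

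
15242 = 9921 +5321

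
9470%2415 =2225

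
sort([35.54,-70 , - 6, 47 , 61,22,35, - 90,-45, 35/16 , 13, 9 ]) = [-90, - 70, - 45, - 6, 35/16, 9, 13, 22,35,35.54,47,61]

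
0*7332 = 0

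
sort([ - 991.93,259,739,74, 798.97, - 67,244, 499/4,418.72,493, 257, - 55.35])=[ - 991.93, - 67, - 55.35,74,  499/4,244,257,259 , 418.72,493,739,798.97]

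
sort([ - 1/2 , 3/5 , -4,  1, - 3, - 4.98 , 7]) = [ - 4.98, - 4,-3, - 1/2, 3/5, 1,  7]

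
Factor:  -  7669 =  - 7669^1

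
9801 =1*9801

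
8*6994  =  55952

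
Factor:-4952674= - 2^1*2476337^1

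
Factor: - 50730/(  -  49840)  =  2^( - 3)*3^1*7^( - 1)*19^1 = 57/56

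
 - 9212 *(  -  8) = 73696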